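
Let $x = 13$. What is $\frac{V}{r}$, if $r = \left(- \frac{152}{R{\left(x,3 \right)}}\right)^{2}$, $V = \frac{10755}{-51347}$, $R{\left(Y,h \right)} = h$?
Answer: $- \frac{96795}{1186321088} \approx -8.1593 \cdot 10^{-5}$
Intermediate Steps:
$V = - \frac{10755}{51347}$ ($V = 10755 \left(- \frac{1}{51347}\right) = - \frac{10755}{51347} \approx -0.20946$)
$r = \frac{23104}{9}$ ($r = \left(- \frac{152}{3}\right)^{2} = \frac{23104}{9} \approx 2567.1$)
$\frac{V}{r} = - \frac{10755}{51347 \cdot \frac{23104}{9}} = \left(- \frac{10755}{51347}\right) \frac{9}{23104} = - \frac{96795}{1186321088}$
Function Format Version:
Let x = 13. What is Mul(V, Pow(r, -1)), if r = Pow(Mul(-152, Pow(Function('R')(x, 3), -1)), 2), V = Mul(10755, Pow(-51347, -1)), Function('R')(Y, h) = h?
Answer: Rational(-96795, 1186321088) ≈ -8.1593e-5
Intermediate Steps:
V = Rational(-10755, 51347) (V = Mul(10755, Rational(-1, 51347)) = Rational(-10755, 51347) ≈ -0.20946)
r = Rational(23104, 9) (r = Pow(Mul(-152, Pow(3, -1)), 2) = Pow(Mul(-152, Rational(1, 3)), 2) = Pow(Rational(-152, 3), 2) = Rational(23104, 9) ≈ 2567.1)
Mul(V, Pow(r, -1)) = Mul(Rational(-10755, 51347), Pow(Rational(23104, 9), -1)) = Mul(Rational(-10755, 51347), Rational(9, 23104)) = Rational(-96795, 1186321088)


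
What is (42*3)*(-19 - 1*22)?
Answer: -5166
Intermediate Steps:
(42*3)*(-19 - 1*22) = 126*(-19 - 22) = 126*(-41) = -5166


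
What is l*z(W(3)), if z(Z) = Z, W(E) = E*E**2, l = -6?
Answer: -162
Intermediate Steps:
W(E) = E**3
l*z(W(3)) = -6*3**3 = -6*27 = -162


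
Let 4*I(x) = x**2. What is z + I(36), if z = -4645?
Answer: -4321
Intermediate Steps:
I(x) = x**2/4
z + I(36) = -4645 + (1/4)*36**2 = -4645 + (1/4)*1296 = -4645 + 324 = -4321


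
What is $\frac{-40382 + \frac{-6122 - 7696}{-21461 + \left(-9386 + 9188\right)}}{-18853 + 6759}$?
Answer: $\frac{437309960}{130971973} \approx 3.339$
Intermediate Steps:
$\frac{-40382 + \frac{-6122 - 7696}{-21461 + \left(-9386 + 9188\right)}}{-18853 + 6759} = \frac{-40382 - \frac{13818}{-21461 - 198}}{-12094} = \left(-40382 - \frac{13818}{-21659}\right) \left(- \frac{1}{12094}\right) = \left(-40382 - - \frac{13818}{21659}\right) \left(- \frac{1}{12094}\right) = \left(-40382 + \frac{13818}{21659}\right) \left(- \frac{1}{12094}\right) = \left(- \frac{874619920}{21659}\right) \left(- \frac{1}{12094}\right) = \frac{437309960}{130971973}$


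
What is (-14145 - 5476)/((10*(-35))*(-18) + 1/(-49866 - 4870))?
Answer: -1073975056/344836799 ≈ -3.1144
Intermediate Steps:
(-14145 - 5476)/((10*(-35))*(-18) + 1/(-49866 - 4870)) = -19621/(-350*(-18) + 1/(-54736)) = -19621/(6300 - 1/54736) = -19621/344836799/54736 = -19621*54736/344836799 = -1073975056/344836799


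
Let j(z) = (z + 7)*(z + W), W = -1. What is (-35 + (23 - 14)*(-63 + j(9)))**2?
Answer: 302500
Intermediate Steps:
j(z) = (-1 + z)*(7 + z) (j(z) = (z + 7)*(z - 1) = (7 + z)*(-1 + z) = (-1 + z)*(7 + z))
(-35 + (23 - 14)*(-63 + j(9)))**2 = (-35 + (23 - 14)*(-63 + (-7 + 9**2 + 6*9)))**2 = (-35 + 9*(-63 + (-7 + 81 + 54)))**2 = (-35 + 9*(-63 + 128))**2 = (-35 + 9*65)**2 = (-35 + 585)**2 = 550**2 = 302500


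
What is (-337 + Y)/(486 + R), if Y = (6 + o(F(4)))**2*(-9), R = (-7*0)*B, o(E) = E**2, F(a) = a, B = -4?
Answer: -4693/486 ≈ -9.6564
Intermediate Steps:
R = 0 (R = -7*0*(-4) = 0*(-4) = 0)
Y = -4356 (Y = (6 + 4**2)**2*(-9) = (6 + 16)**2*(-9) = 22**2*(-9) = 484*(-9) = -4356)
(-337 + Y)/(486 + R) = (-337 - 4356)/(486 + 0) = -4693/486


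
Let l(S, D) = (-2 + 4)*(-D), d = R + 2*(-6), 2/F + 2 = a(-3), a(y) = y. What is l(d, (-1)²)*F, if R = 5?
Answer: ⅘ ≈ 0.80000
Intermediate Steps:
F = -⅖ (F = 2/(-2 - 3) = 2/(-5) = 2*(-⅕) = -⅖ ≈ -0.40000)
d = -7 (d = 5 + 2*(-6) = 5 - 12 = -7)
l(S, D) = -2*D (l(S, D) = 2*(-D) = -2*D)
l(d, (-1)²)*F = -2*(-1)²*(-⅖) = -2*1*(-⅖) = -2*(-⅖) = ⅘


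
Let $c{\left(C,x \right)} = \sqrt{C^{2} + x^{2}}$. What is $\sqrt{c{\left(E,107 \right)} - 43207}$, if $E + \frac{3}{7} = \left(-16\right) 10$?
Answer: $\frac{\sqrt{-2117143 + 7 \sqrt{1822130}}}{7} \approx 207.4 i$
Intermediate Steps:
$E = - \frac{1123}{7}$ ($E = - \frac{3}{7} - 160 = - \frac{1123}{7} \approx -160.43$)
$\sqrt{c{\left(E,107 \right)} - 43207} = \sqrt{\sqrt{\left(- \frac{1123}{7}\right)^{2} + 107^{2}} - 43207} = \sqrt{\sqrt{\frac{1261129}{49} + 11449} - 43207} = \sqrt{\sqrt{\frac{1822130}{49}} - 43207} = \sqrt{\frac{\sqrt{1822130}}{7} - 43207} = \sqrt{-43207 + \frac{\sqrt{1822130}}{7}}$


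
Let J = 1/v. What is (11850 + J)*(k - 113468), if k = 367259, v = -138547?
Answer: 416669482618659/138547 ≈ 3.0074e+9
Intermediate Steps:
J = -1/138547 (J = 1/(-138547) = -1/138547 ≈ -7.2178e-6)
(11850 + J)*(k - 113468) = (11850 - 1/138547)*(367259 - 113468) = (1641781949/138547)*253791 = 416669482618659/138547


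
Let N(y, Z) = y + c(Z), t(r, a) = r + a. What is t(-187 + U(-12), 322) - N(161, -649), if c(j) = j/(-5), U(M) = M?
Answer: -839/5 ≈ -167.80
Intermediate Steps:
c(j) = -j/5 (c(j) = j*(-⅕) = -j/5)
t(r, a) = a + r
N(y, Z) = y - Z/5
t(-187 + U(-12), 322) - N(161, -649) = (322 + (-187 - 12)) - (161 - ⅕*(-649)) = (322 - 199) - (161 + 649/5) = 123 - 1*1454/5 = 123 - 1454/5 = -839/5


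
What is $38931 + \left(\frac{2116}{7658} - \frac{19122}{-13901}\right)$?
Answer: $\frac{2072265498295}{53226929} \approx 38933.0$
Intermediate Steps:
$38931 + \left(\frac{2116}{7658} - \frac{19122}{-13901}\right) = 38931 + \left(2116 \cdot \frac{1}{7658} - - \frac{19122}{13901}\right) = 38931 + \left(\frac{1058}{3829} + \frac{19122}{13901}\right) = 38931 + \frac{87925396}{53226929} = \frac{2072265498295}{53226929}$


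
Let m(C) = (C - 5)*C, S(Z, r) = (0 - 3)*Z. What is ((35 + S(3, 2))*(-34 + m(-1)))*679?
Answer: -494312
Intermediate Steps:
S(Z, r) = -3*Z
m(C) = C*(-5 + C) (m(C) = (-5 + C)*C = C*(-5 + C))
((35 + S(3, 2))*(-34 + m(-1)))*679 = ((35 - 3*3)*(-34 - (-5 - 1)))*679 = ((35 - 9)*(-34 - 1*(-6)))*679 = (26*(-34 + 6))*679 = (26*(-28))*679 = -728*679 = -494312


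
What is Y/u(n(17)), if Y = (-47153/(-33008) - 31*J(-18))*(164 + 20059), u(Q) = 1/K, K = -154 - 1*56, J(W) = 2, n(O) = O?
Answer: 4245434916345/16504 ≈ 2.5724e+8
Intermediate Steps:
K = -210 (K = -154 - 56 = -210)
u(Q) = -1/210 (u(Q) = 1/(-210) = -1/210)
Y = -40432713489/33008 (Y = (-47153/(-33008) - 31*2)*(164 + 20059) = (-47153*(-1/33008) - 62)*20223 = (47153/33008 - 62)*20223 = -1999343/33008*20223 = -40432713489/33008 ≈ -1.2249e+6)
Y/u(n(17)) = -40432713489/(33008*(-1/210)) = -40432713489/33008*(-210) = 4245434916345/16504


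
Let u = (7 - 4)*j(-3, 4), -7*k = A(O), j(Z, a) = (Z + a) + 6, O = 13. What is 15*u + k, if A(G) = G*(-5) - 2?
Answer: 2272/7 ≈ 324.57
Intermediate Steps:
j(Z, a) = 6 + Z + a
A(G) = -2 - 5*G (A(G) = -5*G - 2 = -2 - 5*G)
k = 67/7 (k = -(-2 - 5*13)/7 = -(-2 - 65)/7 = -1/7*(-67) = 67/7 ≈ 9.5714)
u = 21 (u = (7 - 4)*(6 - 3 + 4) = 3*7 = 21)
15*u + k = 15*21 + 67/7 = 315 + 67/7 = 2272/7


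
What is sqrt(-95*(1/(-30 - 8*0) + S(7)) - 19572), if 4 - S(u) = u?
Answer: I*sqrt(694218)/6 ≈ 138.87*I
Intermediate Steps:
S(u) = 4 - u
sqrt(-95*(1/(-30 - 8*0) + S(7)) - 19572) = sqrt(-95*(1/(-30 - 8*0) + (4 - 1*7)) - 19572) = sqrt(-95*(1/(-30 + 0) + (4 - 7)) - 19572) = sqrt(-95*(1/(-30) - 3) - 19572) = sqrt(-95*(-1/30 - 3) - 19572) = sqrt(-95*(-91/30) - 19572) = sqrt(1729/6 - 19572) = sqrt(-115703/6) = I*sqrt(694218)/6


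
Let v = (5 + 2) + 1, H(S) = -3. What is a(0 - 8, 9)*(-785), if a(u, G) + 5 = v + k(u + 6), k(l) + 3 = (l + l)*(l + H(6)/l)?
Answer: -1570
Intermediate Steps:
v = 8 (v = 7 + 1 = 8)
k(l) = -3 + 2*l*(l - 3/l) (k(l) = -3 + (l + l)*(l - 3/l) = -3 + (2*l)*(l - 3/l) = -3 + 2*l*(l - 3/l))
a(u, G) = -6 + 2*(6 + u)**2 (a(u, G) = -5 + (8 + (-9 + 2*(u + 6)**2)) = -5 + (8 + (-9 + 2*(6 + u)**2)) = -5 + (-1 + 2*(6 + u)**2) = -6 + 2*(6 + u)**2)
a(0 - 8, 9)*(-785) = (-6 + 2*(6 + (0 - 8))**2)*(-785) = (-6 + 2*(6 - 8)**2)*(-785) = (-6 + 2*(-2)**2)*(-785) = (-6 + 2*4)*(-785) = (-6 + 8)*(-785) = 2*(-785) = -1570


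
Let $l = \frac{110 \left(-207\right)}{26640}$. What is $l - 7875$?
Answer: $- \frac{2331253}{296} \approx -7875.9$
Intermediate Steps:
$l = - \frac{253}{296}$ ($l = \left(-22770\right) \frac{1}{26640} = - \frac{253}{296} \approx -0.85473$)
$l - 7875 = - \frac{253}{296} - 7875 = - \frac{2331253}{296}$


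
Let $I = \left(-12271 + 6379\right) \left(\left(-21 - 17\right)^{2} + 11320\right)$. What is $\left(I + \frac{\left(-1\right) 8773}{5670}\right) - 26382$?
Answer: $- \frac{426564711673}{5670} \approx -7.5232 \cdot 10^{7}$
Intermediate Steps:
$I = -75205488$ ($I = - 5892 \left(\left(-38\right)^{2} + 11320\right) = - 5892 \left(1444 + 11320\right) = \left(-5892\right) 12764 = -75205488$)
$\left(I + \frac{\left(-1\right) 8773}{5670}\right) - 26382 = \left(-75205488 + \frac{\left(-1\right) 8773}{5670}\right) - 26382 = \left(-75205488 - \frac{8773}{5670}\right) - 26382 = - \frac{426415125733}{5670} - 26382 = - \frac{426564711673}{5670}$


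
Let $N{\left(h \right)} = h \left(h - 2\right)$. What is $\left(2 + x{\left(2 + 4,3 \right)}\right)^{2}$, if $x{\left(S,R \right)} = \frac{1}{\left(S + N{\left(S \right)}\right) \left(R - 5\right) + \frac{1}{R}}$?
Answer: $\frac{126025}{32041} \approx 3.9332$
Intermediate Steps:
$N{\left(h \right)} = h \left(-2 + h\right)$
$x{\left(S,R \right)} = \frac{1}{\frac{1}{R} + \left(-5 + R\right) \left(S + S \left(-2 + S\right)\right)}$ ($x{\left(S,R \right)} = \frac{1}{\left(S + S \left(-2 + S\right)\right) \left(R - 5\right) + \frac{1}{R}} = \frac{1}{\left(S + S \left(-2 + S\right)\right) \left(-5 + R\right) + \frac{1}{R}} = \frac{1}{\left(-5 + R\right) \left(S + S \left(-2 + S\right)\right) + \frac{1}{R}} = \frac{1}{\frac{1}{R} + \left(-5 + R\right) \left(S + S \left(-2 + S\right)\right)}$)
$\left(2 + x{\left(2 + 4,3 \right)}\right)^{2} = \left(2 + \frac{3}{1 + 3^{2} \left(2 + 4\right)^{2} - \left(2 + 4\right) 3^{2} - 15 \left(2 + 4\right)^{2} + 5 \cdot 3 \left(2 + 4\right)}\right)^{2} = \left(2 + \frac{3}{1 + 9 \cdot 6^{2} - 6 \cdot 9 - 15 \cdot 6^{2} + 5 \cdot 3 \cdot 6}\right)^{2} = \left(2 + \frac{3}{1 + 9 \cdot 36 - 54 - 15 \cdot 36 + 90}\right)^{2} = \left(2 + \frac{3}{1 + 324 - 54 - 540 + 90}\right)^{2} = \left(2 + \frac{3}{-179}\right)^{2} = \left(2 + 3 \left(- \frac{1}{179}\right)\right)^{2} = \left(2 - \frac{3}{179}\right)^{2} = \left(\frac{355}{179}\right)^{2} = \frac{126025}{32041}$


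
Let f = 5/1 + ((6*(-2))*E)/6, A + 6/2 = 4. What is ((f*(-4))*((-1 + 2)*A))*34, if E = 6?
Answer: 952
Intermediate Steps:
A = 1 (A = -3 + 4 = 1)
f = -7 (f = 5/1 + ((6*(-2))*6)/6 = 5*1 - 12*6*(⅙) = 5 - 72*⅙ = 5 - 12 = -7)
((f*(-4))*((-1 + 2)*A))*34 = ((-7*(-4))*((-1 + 2)*1))*34 = (28*(1*1))*34 = (28*1)*34 = 28*34 = 952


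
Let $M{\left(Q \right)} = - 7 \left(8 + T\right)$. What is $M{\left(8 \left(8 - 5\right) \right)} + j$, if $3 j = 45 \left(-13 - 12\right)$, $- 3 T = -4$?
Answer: $- \frac{1321}{3} \approx -440.33$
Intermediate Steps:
$T = \frac{4}{3}$ ($T = \left(- \frac{1}{3}\right) \left(-4\right) = \frac{4}{3} \approx 1.3333$)
$j = -375$ ($j = \frac{45 \left(-13 - 12\right)}{3} = \frac{45 \left(-25\right)}{3} = \frac{1}{3} \left(-1125\right) = -375$)
$M{\left(Q \right)} = - \frac{196}{3}$ ($M{\left(Q \right)} = - 7 \left(8 + \frac{4}{3}\right) = \left(-7\right) \frac{28}{3} = - \frac{196}{3}$)
$M{\left(8 \left(8 - 5\right) \right)} + j = - \frac{196}{3} - 375 = - \frac{1321}{3}$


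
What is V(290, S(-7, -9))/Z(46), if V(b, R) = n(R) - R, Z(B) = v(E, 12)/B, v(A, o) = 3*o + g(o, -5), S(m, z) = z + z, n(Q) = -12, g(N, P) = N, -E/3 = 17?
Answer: 23/4 ≈ 5.7500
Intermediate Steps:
E = -51 (E = -3*17 = -51)
S(m, z) = 2*z
v(A, o) = 4*o (v(A, o) = 3*o + o = 4*o)
Z(B) = 48/B (Z(B) = (4*12)/B = 48/B)
V(b, R) = -12 - R
V(290, S(-7, -9))/Z(46) = (-12 - 2*(-9))/((48/46)) = (-12 - 1*(-18))/((48*(1/46))) = (-12 + 18)/(24/23) = 6*(23/24) = 23/4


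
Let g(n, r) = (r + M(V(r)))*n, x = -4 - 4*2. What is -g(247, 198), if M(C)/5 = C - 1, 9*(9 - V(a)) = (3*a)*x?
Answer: -1036906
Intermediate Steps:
x = -12 (x = -4 - 8 = -12)
V(a) = 9 + 4*a (V(a) = 9 - 3*a*(-12)/9 = 9 - (-4)*a = 9 + 4*a)
M(C) = -5 + 5*C (M(C) = 5*(C - 1) = 5*(-1 + C) = -5 + 5*C)
g(n, r) = n*(40 + 21*r) (g(n, r) = (r + (-5 + 5*(9 + 4*r)))*n = (r + (-5 + (45 + 20*r)))*n = (r + (40 + 20*r))*n = (40 + 21*r)*n = n*(40 + 21*r))
-g(247, 198) = -247*(40 + 21*198) = -247*(40 + 4158) = -247*4198 = -1*1036906 = -1036906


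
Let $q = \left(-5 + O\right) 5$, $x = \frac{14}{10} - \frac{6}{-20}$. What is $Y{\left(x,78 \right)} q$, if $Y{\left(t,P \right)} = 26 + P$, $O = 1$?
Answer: $-2080$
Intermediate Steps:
$x = \frac{17}{10}$ ($x = 14 \cdot \frac{1}{10} - - \frac{3}{10} = \frac{7}{5} + \frac{3}{10} = \frac{17}{10} \approx 1.7$)
$q = -20$ ($q = \left(-5 + 1\right) 5 = \left(-4\right) 5 = -20$)
$Y{\left(x,78 \right)} q = \left(26 + 78\right) \left(-20\right) = 104 \left(-20\right) = -2080$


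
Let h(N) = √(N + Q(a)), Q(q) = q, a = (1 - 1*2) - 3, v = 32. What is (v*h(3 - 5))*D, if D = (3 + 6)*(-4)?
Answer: -1152*I*√6 ≈ -2821.8*I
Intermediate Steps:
D = -36 (D = 9*(-4) = -36)
a = -4 (a = (1 - 2) - 3 = -1 - 3 = -4)
h(N) = √(-4 + N) (h(N) = √(N - 4) = √(-4 + N))
(v*h(3 - 5))*D = (32*√(-4 + (3 - 5)))*(-36) = (32*√(-4 - 2))*(-36) = (32*√(-6))*(-36) = (32*(I*√6))*(-36) = (32*I*√6)*(-36) = -1152*I*√6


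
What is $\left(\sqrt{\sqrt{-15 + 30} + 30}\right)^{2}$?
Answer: $30 + \sqrt{15} \approx 33.873$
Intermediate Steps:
$\left(\sqrt{\sqrt{-15 + 30} + 30}\right)^{2} = \left(\sqrt{\sqrt{15} + 30}\right)^{2} = \left(\sqrt{30 + \sqrt{15}}\right)^{2} = 30 + \sqrt{15}$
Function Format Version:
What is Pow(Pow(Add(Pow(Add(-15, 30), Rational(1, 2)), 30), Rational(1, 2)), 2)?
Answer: Add(30, Pow(15, Rational(1, 2))) ≈ 33.873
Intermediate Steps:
Pow(Pow(Add(Pow(Add(-15, 30), Rational(1, 2)), 30), Rational(1, 2)), 2) = Pow(Pow(Add(Pow(15, Rational(1, 2)), 30), Rational(1, 2)), 2) = Pow(Pow(Add(30, Pow(15, Rational(1, 2))), Rational(1, 2)), 2) = Add(30, Pow(15, Rational(1, 2)))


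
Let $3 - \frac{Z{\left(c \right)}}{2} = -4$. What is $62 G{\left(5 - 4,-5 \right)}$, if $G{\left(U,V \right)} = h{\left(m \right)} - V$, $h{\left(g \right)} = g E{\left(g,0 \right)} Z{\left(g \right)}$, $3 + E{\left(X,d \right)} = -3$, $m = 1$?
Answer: $-4898$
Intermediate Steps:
$E{\left(X,d \right)} = -6$ ($E{\left(X,d \right)} = -3 - 3 = -6$)
$Z{\left(c \right)} = 14$ ($Z{\left(c \right)} = 6 - -8 = 6 + 8 = 14$)
$h{\left(g \right)} = - 84 g$ ($h{\left(g \right)} = g \left(-6\right) 14 = - 6 g 14 = - 84 g$)
$G{\left(U,V \right)} = -84 - V$ ($G{\left(U,V \right)} = \left(-84\right) 1 - V = -84 - V$)
$62 G{\left(5 - 4,-5 \right)} = 62 \left(-84 - -5\right) = 62 \left(-84 + 5\right) = 62 \left(-79\right) = -4898$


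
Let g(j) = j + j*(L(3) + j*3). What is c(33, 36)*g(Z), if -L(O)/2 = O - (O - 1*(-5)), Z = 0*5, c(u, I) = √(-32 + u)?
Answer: 0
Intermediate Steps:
Z = 0
L(O) = 10 (L(O) = -2*(O - (O - 1*(-5))) = -2*(O - (O + 5)) = -2*(O - (5 + O)) = -2*(O + (-5 - O)) = -2*(-5) = 10)
g(j) = j + j*(10 + 3*j) (g(j) = j + j*(10 + j*3) = j + j*(10 + 3*j))
c(33, 36)*g(Z) = √(-32 + 33)*(0*(11 + 3*0)) = √1*(0*(11 + 0)) = 1*(0*11) = 1*0 = 0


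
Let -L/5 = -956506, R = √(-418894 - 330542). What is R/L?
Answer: 19*I*√519/2391265 ≈ 0.00018101*I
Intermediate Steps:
R = 38*I*√519 (R = √(-749436) = 38*I*√519 ≈ 865.7*I)
L = 4782530 (L = -5*(-956506) = 4782530)
R/L = (38*I*√519)/4782530 = (38*I*√519)*(1/4782530) = 19*I*√519/2391265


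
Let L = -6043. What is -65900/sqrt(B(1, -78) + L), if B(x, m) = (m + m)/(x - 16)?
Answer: 65900*I*sqrt(150815)/30163 ≈ 848.46*I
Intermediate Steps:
B(x, m) = 2*m/(-16 + x) (B(x, m) = (2*m)/(-16 + x) = 2*m/(-16 + x))
-65900/sqrt(B(1, -78) + L) = -65900/sqrt(2*(-78)/(-16 + 1) - 6043) = -65900/sqrt(2*(-78)/(-15) - 6043) = -65900/sqrt(2*(-78)*(-1/15) - 6043) = -65900/sqrt(52/5 - 6043) = -65900*(-I*sqrt(150815)/30163) = -(-65900)*I*sqrt(150815)/30163 = 65900*I*sqrt(150815)/30163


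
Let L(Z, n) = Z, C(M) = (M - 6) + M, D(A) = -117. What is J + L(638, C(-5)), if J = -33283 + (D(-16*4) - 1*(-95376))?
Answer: 62614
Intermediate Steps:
C(M) = -6 + 2*M (C(M) = (-6 + M) + M = -6 + 2*M)
J = 61976 (J = -33283 + (-117 - 1*(-95376)) = -33283 + (-117 + 95376) = -33283 + 95259 = 61976)
J + L(638, C(-5)) = 61976 + 638 = 62614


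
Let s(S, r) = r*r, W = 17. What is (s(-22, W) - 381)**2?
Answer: 8464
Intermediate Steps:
s(S, r) = r**2
(s(-22, W) - 381)**2 = (17**2 - 381)**2 = (289 - 381)**2 = (-92)**2 = 8464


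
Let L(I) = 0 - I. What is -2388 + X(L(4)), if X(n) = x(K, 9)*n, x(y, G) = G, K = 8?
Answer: -2424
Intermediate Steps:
L(I) = -I
X(n) = 9*n
-2388 + X(L(4)) = -2388 + 9*(-1*4) = -2388 + 9*(-4) = -2388 - 36 = -2424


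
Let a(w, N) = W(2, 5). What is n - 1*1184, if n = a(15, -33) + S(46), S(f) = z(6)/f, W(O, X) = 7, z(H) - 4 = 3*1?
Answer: -54135/46 ≈ -1176.8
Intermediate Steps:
z(H) = 7 (z(H) = 4 + 3*1 = 4 + 3 = 7)
a(w, N) = 7
S(f) = 7/f
n = 329/46 (n = 7 + 7/46 = 329/46 ≈ 7.1522)
n - 1*1184 = 329/46 - 1*1184 = 329/46 - 1184 = -54135/46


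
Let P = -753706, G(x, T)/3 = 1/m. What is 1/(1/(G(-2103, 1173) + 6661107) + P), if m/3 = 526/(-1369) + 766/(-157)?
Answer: -7535283823319/5679388629337338978 ≈ -1.3268e-6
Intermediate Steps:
m = -3393708/214933 (m = 3*(526/(-1369) + 766/(-157)) = 3*(526*(-1/1369) + 766*(-1/157)) = 3*(-526/1369 - 766/157) = 3*(-1131236/214933) = -3393708/214933 ≈ -15.790)
G(x, T) = -214933/1131236 (G(x, T) = 3/(-3393708/214933) = 3*(-214933/3393708) = -214933/1131236)
1/(1/(G(-2103, 1173) + 6661107) + P) = 1/(1/(-214933/1131236 + 6661107) - 753706) = 1/(1/(7535283823319/1131236) - 753706) = 1/(1131236/7535283823319 - 753706) = 1/(-5679388629337338978/7535283823319) = -7535283823319/5679388629337338978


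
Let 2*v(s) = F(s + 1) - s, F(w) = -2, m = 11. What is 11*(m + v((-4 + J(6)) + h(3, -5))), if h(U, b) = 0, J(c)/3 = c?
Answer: 33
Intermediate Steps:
J(c) = 3*c
v(s) = -1 - s/2 (v(s) = (-2 - s)/2 = -1 - s/2)
11*(m + v((-4 + J(6)) + h(3, -5))) = 11*(11 + (-1 - ((-4 + 3*6) + 0)/2)) = 11*(11 + (-1 - ((-4 + 18) + 0)/2)) = 11*(11 + (-1 - (14 + 0)/2)) = 11*(11 + (-1 - ½*14)) = 11*(11 + (-1 - 7)) = 11*(11 - 8) = 11*3 = 33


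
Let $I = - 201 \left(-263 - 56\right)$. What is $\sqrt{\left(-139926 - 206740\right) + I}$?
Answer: $i \sqrt{282547} \approx 531.55 i$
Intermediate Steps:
$I = 64119$ ($I = \left(-201\right) \left(-319\right) = 64119$)
$\sqrt{\left(-139926 - 206740\right) + I} = \sqrt{\left(-139926 - 206740\right) + 64119} = \sqrt{-346666 + 64119} = \sqrt{-282547} = i \sqrt{282547}$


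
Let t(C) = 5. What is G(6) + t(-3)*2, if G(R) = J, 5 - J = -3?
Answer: 18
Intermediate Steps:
J = 8 (J = 5 - 1*(-3) = 5 + 3 = 8)
G(R) = 8
G(6) + t(-3)*2 = 8 + 5*2 = 8 + 10 = 18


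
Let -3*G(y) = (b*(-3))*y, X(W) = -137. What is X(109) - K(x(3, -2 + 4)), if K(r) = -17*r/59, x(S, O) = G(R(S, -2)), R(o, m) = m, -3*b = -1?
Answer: -24283/177 ≈ -137.19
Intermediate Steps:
b = 1/3 (b = -1/3*(-1) = 1/3 ≈ 0.33333)
G(y) = y/3 (G(y) = -(1/3)*(-3)*y/3 = -(-1)*y/3 = y/3)
x(S, O) = -2/3 (x(S, O) = (1/3)*(-2) = -2/3)
K(r) = -17*r/59 (K(r) = -17*r*(1/59) = -17*r/59)
X(109) - K(x(3, -2 + 4)) = -137 - (-17)*(-2)/(59*3) = -137 - 1*34/177 = -137 - 34/177 = -24283/177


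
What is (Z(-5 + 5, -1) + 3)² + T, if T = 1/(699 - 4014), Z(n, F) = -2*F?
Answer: 82874/3315 ≈ 25.000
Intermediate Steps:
T = -1/3315 (T = 1/(-3315) = -1/3315 ≈ -0.00030166)
(Z(-5 + 5, -1) + 3)² + T = (-2*(-1) + 3)² - 1/3315 = (2 + 3)² - 1/3315 = 5² - 1/3315 = 25 - 1/3315 = 82874/3315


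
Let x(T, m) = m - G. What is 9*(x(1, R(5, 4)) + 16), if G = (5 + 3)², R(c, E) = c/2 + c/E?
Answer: -1593/4 ≈ -398.25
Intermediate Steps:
R(c, E) = c/2 + c/E (R(c, E) = c*(½) + c/E = c/2 + c/E)
G = 64 (G = 8² = 64)
x(T, m) = -64 + m (x(T, m) = m - 1*64 = m - 64 = -64 + m)
9*(x(1, R(5, 4)) + 16) = 9*((-64 + ((½)*5 + 5/4)) + 16) = 9*((-64 + (5/2 + 5*(¼))) + 16) = 9*((-64 + (5/2 + 5/4)) + 16) = 9*((-64 + 15/4) + 16) = 9*(-241/4 + 16) = 9*(-177/4) = -1593/4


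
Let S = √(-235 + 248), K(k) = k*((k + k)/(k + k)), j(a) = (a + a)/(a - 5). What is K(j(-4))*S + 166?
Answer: 166 + 8*√13/9 ≈ 169.20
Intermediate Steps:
j(a) = 2*a/(-5 + a) (j(a) = (2*a)/(-5 + a) = 2*a/(-5 + a))
K(k) = k (K(k) = k*((2*k)/((2*k))) = k*((2*k)*(1/(2*k))) = k*1 = k)
S = √13 ≈ 3.6056
K(j(-4))*S + 166 = (2*(-4)/(-5 - 4))*√13 + 166 = (2*(-4)/(-9))*√13 + 166 = (2*(-4)*(-⅑))*√13 + 166 = 8*√13/9 + 166 = 166 + 8*√13/9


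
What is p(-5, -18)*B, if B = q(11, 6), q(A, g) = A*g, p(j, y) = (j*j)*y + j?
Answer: -30030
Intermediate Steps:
p(j, y) = j + y*j² (p(j, y) = j²*y + j = y*j² + j = j + y*j²)
B = 66 (B = 11*6 = 66)
p(-5, -18)*B = -5*(1 - 5*(-18))*66 = -5*(1 + 90)*66 = -5*91*66 = -455*66 = -30030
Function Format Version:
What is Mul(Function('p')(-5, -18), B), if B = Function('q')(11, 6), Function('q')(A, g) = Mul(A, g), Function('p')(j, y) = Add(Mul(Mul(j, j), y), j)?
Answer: -30030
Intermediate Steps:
Function('p')(j, y) = Add(j, Mul(y, Pow(j, 2))) (Function('p')(j, y) = Add(Mul(Pow(j, 2), y), j) = Add(Mul(y, Pow(j, 2)), j) = Add(j, Mul(y, Pow(j, 2))))
B = 66 (B = Mul(11, 6) = 66)
Mul(Function('p')(-5, -18), B) = Mul(Mul(-5, Add(1, Mul(-5, -18))), 66) = Mul(Mul(-5, Add(1, 90)), 66) = Mul(Mul(-5, 91), 66) = Mul(-455, 66) = -30030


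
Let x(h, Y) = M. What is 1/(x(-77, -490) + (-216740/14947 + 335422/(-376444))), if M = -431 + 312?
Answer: -2813354234/378091166443 ≈ -0.0074409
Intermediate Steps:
M = -119
x(h, Y) = -119
1/(x(-77, -490) + (-216740/14947 + 335422/(-376444))) = 1/(-119 + (-216740/14947 + 335422/(-376444))) = 1/(-119 + (-216740*1/14947 + 335422*(-1/376444))) = 1/(-119 + (-216740/14947 - 167711/188222)) = 1/(-119 - 43302012597/2813354234) = 1/(-378091166443/2813354234) = -2813354234/378091166443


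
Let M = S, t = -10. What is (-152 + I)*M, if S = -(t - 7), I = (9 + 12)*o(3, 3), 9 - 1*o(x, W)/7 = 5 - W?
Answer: 14909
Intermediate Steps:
o(x, W) = 28 + 7*W (o(x, W) = 63 - 7*(5 - W) = 63 + (-35 + 7*W) = 28 + 7*W)
I = 1029 (I = (9 + 12)*(28 + 7*3) = 21*(28 + 21) = 21*49 = 1029)
S = 17 (S = -(-10 - 7) = -1*(-17) = 17)
M = 17
(-152 + I)*M = (-152 + 1029)*17 = 877*17 = 14909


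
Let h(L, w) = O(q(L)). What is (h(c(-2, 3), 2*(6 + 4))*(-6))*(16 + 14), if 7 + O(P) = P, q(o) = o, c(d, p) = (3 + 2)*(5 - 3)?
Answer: -540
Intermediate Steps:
c(d, p) = 10 (c(d, p) = 5*2 = 10)
O(P) = -7 + P
h(L, w) = -7 + L
(h(c(-2, 3), 2*(6 + 4))*(-6))*(16 + 14) = ((-7 + 10)*(-6))*(16 + 14) = (3*(-6))*30 = -18*30 = -540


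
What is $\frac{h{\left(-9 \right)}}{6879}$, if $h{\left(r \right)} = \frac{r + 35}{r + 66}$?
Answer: $\frac{26}{392103} \approx 6.6309 \cdot 10^{-5}$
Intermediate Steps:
$h{\left(r \right)} = \frac{35 + r}{66 + r}$
$\frac{h{\left(-9 \right)}}{6879} = \frac{\frac{1}{66 - 9} \left(35 - 9\right)}{6879} = \frac{1}{57} \cdot 26 \cdot \frac{1}{6879} = \frac{26}{57} \cdot \frac{1}{6879} = \frac{26}{392103}$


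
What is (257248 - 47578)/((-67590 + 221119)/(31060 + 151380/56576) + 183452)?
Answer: 15353102698325/13433649448066 ≈ 1.1429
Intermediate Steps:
(257248 - 47578)/((-67590 + 221119)/(31060 + 151380/56576) + 183452) = 209670/(153529/(31060 + 151380*(1/56576)) + 183452) = 209670/(153529/(31060 + 37845/14144) + 183452) = 209670/(153529/(439350485/14144) + 183452) = 209670/(153529*(14144/439350485) + 183452) = 209670/(2171514176/439350485 + 183452) = 209670/(80601896688396/439350485) = 209670*(439350485/80601896688396) = 15353102698325/13433649448066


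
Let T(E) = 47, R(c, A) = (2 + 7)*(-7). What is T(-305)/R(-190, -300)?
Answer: -47/63 ≈ -0.74603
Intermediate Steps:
R(c, A) = -63 (R(c, A) = 9*(-7) = -63)
T(-305)/R(-190, -300) = 47/(-63) = 47*(-1/63) = -47/63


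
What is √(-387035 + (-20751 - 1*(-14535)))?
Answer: I*√393251 ≈ 627.1*I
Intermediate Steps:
√(-387035 + (-20751 - 1*(-14535))) = √(-387035 + (-20751 + 14535)) = √(-387035 - 6216) = √(-393251) = I*√393251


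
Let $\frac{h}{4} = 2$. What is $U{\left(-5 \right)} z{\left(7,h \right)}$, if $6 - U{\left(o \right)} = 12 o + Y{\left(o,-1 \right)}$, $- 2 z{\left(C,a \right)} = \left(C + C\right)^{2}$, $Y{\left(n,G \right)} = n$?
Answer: $-6958$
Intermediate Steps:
$h = 8$ ($h = 4 \cdot 2 = 8$)
$z{\left(C,a \right)} = - 2 C^{2}$ ($z{\left(C,a \right)} = - \frac{\left(C + C\right)^{2}}{2} = - \frac{\left(2 C\right)^{2}}{2} = - \frac{4 C^{2}}{2} = - 2 C^{2}$)
$U{\left(o \right)} = 6 - 13 o$ ($U{\left(o \right)} = 6 - \left(12 o + o\right) = 6 - 13 o$)
$U{\left(-5 \right)} z{\left(7,h \right)} = \left(6 - -65\right) \left(- 2 \cdot 7^{2}\right) = \left(6 + 65\right) \left(\left(-2\right) 49\right) = 71 \left(-98\right) = -6958$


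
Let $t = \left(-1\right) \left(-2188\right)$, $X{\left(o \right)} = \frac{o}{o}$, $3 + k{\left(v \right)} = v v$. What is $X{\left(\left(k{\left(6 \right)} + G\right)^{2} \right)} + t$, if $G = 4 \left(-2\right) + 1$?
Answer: $2189$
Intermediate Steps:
$k{\left(v \right)} = -3 + v^{2}$ ($k{\left(v \right)} = -3 + v v = -3 + v^{2}$)
$G = -7$ ($G = -8 + 1 = -7$)
$X{\left(o \right)} = 1$
$t = 2188$
$X{\left(\left(k{\left(6 \right)} + G\right)^{2} \right)} + t = 1 + 2188 = 2189$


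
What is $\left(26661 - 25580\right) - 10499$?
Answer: $-9418$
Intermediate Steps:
$\left(26661 - 25580\right) - 10499 = 1081 - 10499 = -9418$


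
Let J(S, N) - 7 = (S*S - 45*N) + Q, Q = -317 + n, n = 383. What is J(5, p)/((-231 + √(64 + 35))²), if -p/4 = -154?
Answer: -414330/795971 - 96677*√11/7163739 ≈ -0.56529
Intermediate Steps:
Q = 66 (Q = -317 + 383 = 66)
p = 616 (p = -4*(-154) = 616)
J(S, N) = 73 + S² - 45*N (J(S, N) = 7 + ((S*S - 45*N) + 66) = 7 + ((S² - 45*N) + 66) = 7 + (66 + S² - 45*N) = 73 + S² - 45*N)
J(5, p)/((-231 + √(64 + 35))²) = (73 + 5² - 45*616)/((-231 + √(64 + 35))²) = (73 + 25 - 27720)/((-231 + √99)²) = -27622/(-231 + 3*√11)²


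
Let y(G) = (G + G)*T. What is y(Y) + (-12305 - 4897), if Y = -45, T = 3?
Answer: -17472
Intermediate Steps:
y(G) = 6*G (y(G) = (G + G)*3 = (2*G)*3 = 6*G)
y(Y) + (-12305 - 4897) = 6*(-45) + (-12305 - 4897) = -270 - 17202 = -17472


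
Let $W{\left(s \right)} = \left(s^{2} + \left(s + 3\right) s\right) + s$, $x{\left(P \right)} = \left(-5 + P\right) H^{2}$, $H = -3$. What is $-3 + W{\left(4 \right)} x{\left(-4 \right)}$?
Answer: $-3891$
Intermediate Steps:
$x{\left(P \right)} = -45 + 9 P$ ($x{\left(P \right)} = \left(-5 + P\right) \left(-3\right)^{2} = \left(-5 + P\right) 9 = -45 + 9 P$)
$W{\left(s \right)} = s + s^{2} + s \left(3 + s\right)$ ($W{\left(s \right)} = \left(s^{2} + \left(3 + s\right) s\right) + s = \left(s^{2} + s \left(3 + s\right)\right) + s = s + s^{2} + s \left(3 + s\right)$)
$-3 + W{\left(4 \right)} x{\left(-4 \right)} = -3 + 2 \cdot 4 \left(2 + 4\right) \left(-45 + 9 \left(-4\right)\right) = -3 + 2 \cdot 4 \cdot 6 \left(-45 - 36\right) = -3 + 48 \left(-81\right) = -3 - 3888 = -3891$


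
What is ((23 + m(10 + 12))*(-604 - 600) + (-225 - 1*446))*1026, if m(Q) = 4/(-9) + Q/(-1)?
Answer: -1374726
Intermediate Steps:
m(Q) = -4/9 - Q (m(Q) = 4*(-1/9) + Q*(-1) = -4/9 - Q)
((23 + m(10 + 12))*(-604 - 600) + (-225 - 1*446))*1026 = ((23 + (-4/9 - (10 + 12)))*(-604 - 600) + (-225 - 1*446))*1026 = ((23 + (-4/9 - 1*22))*(-1204) + (-225 - 446))*1026 = ((23 + (-4/9 - 22))*(-1204) - 671)*1026 = ((23 - 202/9)*(-1204) - 671)*1026 = ((5/9)*(-1204) - 671)*1026 = (-6020/9 - 671)*1026 = -12059/9*1026 = -1374726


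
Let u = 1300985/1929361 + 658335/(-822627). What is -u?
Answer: 9520975540/75578307207 ≈ 0.12597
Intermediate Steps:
u = -9520975540/75578307207 (u = 1300985*(1/1929361) + 658335*(-1/822627) = 185855/275623 - 219445/274209 = -9520975540/75578307207 ≈ -0.12597)
-u = -1*(-9520975540/75578307207) = 9520975540/75578307207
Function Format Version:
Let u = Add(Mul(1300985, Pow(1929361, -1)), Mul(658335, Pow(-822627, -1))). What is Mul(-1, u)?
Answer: Rational(9520975540, 75578307207) ≈ 0.12597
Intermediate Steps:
u = Rational(-9520975540, 75578307207) (u = Add(Mul(1300985, Rational(1, 1929361)), Mul(658335, Rational(-1, 822627))) = Add(Rational(185855, 275623), Rational(-219445, 274209)) = Rational(-9520975540, 75578307207) ≈ -0.12597)
Mul(-1, u) = Mul(-1, Rational(-9520975540, 75578307207)) = Rational(9520975540, 75578307207)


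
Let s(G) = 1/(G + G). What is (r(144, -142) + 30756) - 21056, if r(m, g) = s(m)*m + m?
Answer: 19689/2 ≈ 9844.5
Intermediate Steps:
s(G) = 1/(2*G)
r(m, g) = ½ + m (r(m, g) = (1/(2*m))*m + m = ½ + m)
(r(144, -142) + 30756) - 21056 = ((½ + 144) + 30756) - 21056 = (289/2 + 30756) - 21056 = 61801/2 - 21056 = 19689/2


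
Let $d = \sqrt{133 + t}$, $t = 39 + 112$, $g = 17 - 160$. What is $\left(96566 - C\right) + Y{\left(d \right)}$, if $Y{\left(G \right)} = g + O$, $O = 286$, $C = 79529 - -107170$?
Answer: $-89990$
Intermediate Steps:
$g = -143$
$C = 186699$ ($C = 79529 + 107170 = 186699$)
$t = 151$
$d = 2 \sqrt{71}$ ($d = \sqrt{133 + 151} = \sqrt{284} = 2 \sqrt{71} \approx 16.852$)
$Y{\left(G \right)} = 143$ ($Y{\left(G \right)} = -143 + 286 = 143$)
$\left(96566 - C\right) + Y{\left(d \right)} = \left(96566 - 186699\right) + 143 = -90133 + 143 = -89990$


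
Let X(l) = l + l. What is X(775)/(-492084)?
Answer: -775/246042 ≈ -0.0031499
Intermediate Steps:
X(l) = 2*l
X(775)/(-492084) = (2*775)/(-492084) = 1550*(-1/492084) = -775/246042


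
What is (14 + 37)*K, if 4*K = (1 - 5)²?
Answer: 204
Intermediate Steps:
K = 4 (K = (1 - 5)²/4 = (¼)*(-4)² = (¼)*16 = 4)
(14 + 37)*K = (14 + 37)*4 = 51*4 = 204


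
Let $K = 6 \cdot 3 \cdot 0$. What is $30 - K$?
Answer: $30$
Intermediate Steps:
$K = 0$ ($K = 18 \cdot 0 = 0$)
$30 - K = 30 - 0 = 30 + 0 = 30$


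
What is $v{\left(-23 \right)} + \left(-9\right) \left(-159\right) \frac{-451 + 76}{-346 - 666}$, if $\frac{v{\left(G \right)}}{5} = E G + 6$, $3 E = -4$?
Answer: $\frac{2166475}{3036} \approx 713.59$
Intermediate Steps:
$E = - \frac{4}{3}$ ($E = \frac{1}{3} \left(-4\right) = - \frac{4}{3} \approx -1.3333$)
$v{\left(G \right)} = 30 - \frac{20 G}{3}$ ($v{\left(G \right)} = 5 \left(- \frac{4 G}{3} + 6\right) = 5 \left(6 - \frac{4 G}{3}\right) = 30 - \frac{20 G}{3}$)
$v{\left(-23 \right)} + \left(-9\right) \left(-159\right) \frac{-451 + 76}{-346 - 666} = \left(30 - - \frac{460}{3}\right) + \left(-9\right) \left(-159\right) \frac{-451 + 76}{-346 - 666} = \left(30 + \frac{460}{3}\right) + 1431 \left(- \frac{375}{-1012}\right) = \frac{550}{3} + 1431 \left(\left(-375\right) \left(- \frac{1}{1012}\right)\right) = \frac{550}{3} + 1431 \cdot \frac{375}{1012} = \frac{550}{3} + \frac{536625}{1012} = \frac{2166475}{3036}$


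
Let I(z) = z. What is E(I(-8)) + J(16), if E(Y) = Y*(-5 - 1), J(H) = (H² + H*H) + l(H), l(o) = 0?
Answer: 560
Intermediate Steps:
J(H) = 2*H² (J(H) = (H² + H*H) + 0 = (H² + H²) + 0 = 2*H² + 0 = 2*H²)
E(Y) = -6*Y (E(Y) = Y*(-6) = -6*Y)
E(I(-8)) + J(16) = -6*(-8) + 2*16² = 48 + 2*256 = 48 + 512 = 560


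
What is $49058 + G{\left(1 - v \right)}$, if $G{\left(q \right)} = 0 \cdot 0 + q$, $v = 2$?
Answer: $49057$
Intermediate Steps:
$G{\left(q \right)} = q$ ($G{\left(q \right)} = 0 + q = q$)
$49058 + G{\left(1 - v \right)} = 49058 + \left(1 - 2\right) = 49058 - 1 = 49057$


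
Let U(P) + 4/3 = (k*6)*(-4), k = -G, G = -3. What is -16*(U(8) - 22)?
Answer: 4576/3 ≈ 1525.3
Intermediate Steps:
k = 3 (k = -1*(-3) = 3)
U(P) = -220/3 (U(P) = -4/3 + (3*6)*(-4) = -4/3 + 18*(-4) = -4/3 - 72 = -220/3)
-16*(U(8) - 22) = -16*(-220/3 - 22) = -16*(-286/3) = 4576/3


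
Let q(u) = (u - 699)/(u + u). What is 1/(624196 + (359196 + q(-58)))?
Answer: 116/114074229 ≈ 1.0169e-6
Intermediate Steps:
q(u) = (-699 + u)/(2*u) (q(u) = (-699 + u)/((2*u)) = (-699 + u)*(1/(2*u)) = (-699 + u)/(2*u))
1/(624196 + (359196 + q(-58))) = 1/(624196 + (359196 + (1/2)*(-699 - 58)/(-58))) = 1/(624196 + (359196 + (1/2)*(-1/58)*(-757))) = 1/(624196 + (359196 + 757/116)) = 1/(624196 + 41667493/116) = 1/(114074229/116) = 116/114074229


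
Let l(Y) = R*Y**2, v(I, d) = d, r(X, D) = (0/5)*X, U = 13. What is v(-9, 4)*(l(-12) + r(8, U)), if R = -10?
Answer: -5760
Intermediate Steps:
r(X, D) = 0 (r(X, D) = (0*(1/5))*X = 0*X = 0)
l(Y) = -10*Y**2
v(-9, 4)*(l(-12) + r(8, U)) = 4*(-10*(-12)**2 + 0) = 4*(-10*144 + 0) = 4*(-1440 + 0) = 4*(-1440) = -5760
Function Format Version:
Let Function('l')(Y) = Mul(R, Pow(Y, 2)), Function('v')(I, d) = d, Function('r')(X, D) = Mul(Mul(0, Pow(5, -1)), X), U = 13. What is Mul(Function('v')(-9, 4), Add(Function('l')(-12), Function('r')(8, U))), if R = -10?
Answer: -5760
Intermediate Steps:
Function('r')(X, D) = 0 (Function('r')(X, D) = Mul(Mul(0, Rational(1, 5)), X) = Mul(0, X) = 0)
Function('l')(Y) = Mul(-10, Pow(Y, 2))
Mul(Function('v')(-9, 4), Add(Function('l')(-12), Function('r')(8, U))) = Mul(4, Add(Mul(-10, Pow(-12, 2)), 0)) = Mul(4, Add(Mul(-10, 144), 0)) = Mul(4, Add(-1440, 0)) = Mul(4, -1440) = -5760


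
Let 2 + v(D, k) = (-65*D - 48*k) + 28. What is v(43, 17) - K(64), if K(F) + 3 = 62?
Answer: -3644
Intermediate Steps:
v(D, k) = 26 - 65*D - 48*k (v(D, k) = -2 + ((-65*D - 48*k) + 28) = -2 + (28 - 65*D - 48*k) = 26 - 65*D - 48*k)
K(F) = 59 (K(F) = -3 + 62 = 59)
v(43, 17) - K(64) = (26 - 65*43 - 48*17) - 1*59 = (26 - 2795 - 816) - 59 = -3585 - 59 = -3644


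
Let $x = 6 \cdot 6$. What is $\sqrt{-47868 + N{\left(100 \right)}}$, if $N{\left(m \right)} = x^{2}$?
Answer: $2 i \sqrt{11643} \approx 215.81 i$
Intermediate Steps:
$x = 36$
$N{\left(m \right)} = 1296$ ($N{\left(m \right)} = 36^{2} = 1296$)
$\sqrt{-47868 + N{\left(100 \right)}} = \sqrt{-47868 + 1296} = \sqrt{-46572} = 2 i \sqrt{11643}$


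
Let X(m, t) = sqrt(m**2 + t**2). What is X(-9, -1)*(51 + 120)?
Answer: 171*sqrt(82) ≈ 1548.5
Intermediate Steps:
X(-9, -1)*(51 + 120) = sqrt((-9)**2 + (-1)**2)*(51 + 120) = sqrt(81 + 1)*171 = sqrt(82)*171 = 171*sqrt(82)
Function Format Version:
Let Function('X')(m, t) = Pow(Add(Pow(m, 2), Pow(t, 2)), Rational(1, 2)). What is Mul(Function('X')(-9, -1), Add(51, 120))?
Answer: Mul(171, Pow(82, Rational(1, 2))) ≈ 1548.5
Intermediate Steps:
Mul(Function('X')(-9, -1), Add(51, 120)) = Mul(Pow(Add(Pow(-9, 2), Pow(-1, 2)), Rational(1, 2)), Add(51, 120)) = Mul(Pow(Add(81, 1), Rational(1, 2)), 171) = Mul(Pow(82, Rational(1, 2)), 171) = Mul(171, Pow(82, Rational(1, 2)))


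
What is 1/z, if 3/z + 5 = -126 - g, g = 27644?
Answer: -27775/3 ≈ -9258.3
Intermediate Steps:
z = -3/27775 (z = 3/(-5 + (-126 - 1*27644)) = 3/(-5 + (-126 - 27644)) = 3/(-5 - 27770) = 3/(-27775) = 3*(-1/27775) = -3/27775 ≈ -0.00010801)
1/z = 1/(-3/27775) = -27775/3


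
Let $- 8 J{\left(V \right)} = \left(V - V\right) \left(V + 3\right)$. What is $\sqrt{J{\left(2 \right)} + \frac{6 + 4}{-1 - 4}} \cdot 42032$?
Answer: $42032 i \sqrt{2} \approx 59442.0 i$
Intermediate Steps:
$J{\left(V \right)} = 0$ ($J{\left(V \right)} = - \frac{\left(V - V\right) \left(V + 3\right)}{8} = - \frac{0 \left(3 + V\right)}{8} = \left(- \frac{1}{8}\right) 0 = 0$)
$\sqrt{J{\left(2 \right)} + \frac{6 + 4}{-1 - 4}} \cdot 42032 = \sqrt{0 + \frac{6 + 4}{-1 - 4}} \cdot 42032 = \sqrt{0 + \frac{10}{-5}} \cdot 42032 = \sqrt{0 + 10 \left(- \frac{1}{5}\right)} 42032 = \sqrt{0 - 2} \cdot 42032 = \sqrt{-2} \cdot 42032 = i \sqrt{2} \cdot 42032 = 42032 i \sqrt{2}$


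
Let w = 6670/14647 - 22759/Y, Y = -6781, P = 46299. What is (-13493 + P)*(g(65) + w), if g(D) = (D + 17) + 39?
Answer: 406678217222940/99321307 ≈ 4.0946e+6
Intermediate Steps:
w = 378580343/99321307 (w = 6670/14647 - 22759/(-6781) = 6670*(1/14647) - 22759*(-1/6781) = 6670/14647 + 22759/6781 = 378580343/99321307 ≈ 3.8117)
g(D) = 56 + D (g(D) = (17 + D) + 39 = 56 + D)
(-13493 + P)*(g(65) + w) = (-13493 + 46299)*((56 + 65) + 378580343/99321307) = 32806*(121 + 378580343/99321307) = 32806*(12396458490/99321307) = 406678217222940/99321307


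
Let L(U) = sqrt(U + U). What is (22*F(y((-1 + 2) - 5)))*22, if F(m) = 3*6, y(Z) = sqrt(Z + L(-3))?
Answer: 8712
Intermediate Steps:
L(U) = sqrt(2)*sqrt(U) (L(U) = sqrt(2*U) = sqrt(2)*sqrt(U))
y(Z) = sqrt(Z + I*sqrt(6)) (y(Z) = sqrt(Z + sqrt(2)*sqrt(-3)) = sqrt(Z + sqrt(2)*(I*sqrt(3))) = sqrt(Z + I*sqrt(6)))
F(m) = 18
(22*F(y((-1 + 2) - 5)))*22 = (22*18)*22 = 396*22 = 8712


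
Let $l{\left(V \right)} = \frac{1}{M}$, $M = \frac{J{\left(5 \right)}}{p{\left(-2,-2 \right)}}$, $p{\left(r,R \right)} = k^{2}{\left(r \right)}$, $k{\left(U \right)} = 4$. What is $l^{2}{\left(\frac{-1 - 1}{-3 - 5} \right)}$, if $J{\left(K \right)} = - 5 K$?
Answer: $\frac{256}{625} \approx 0.4096$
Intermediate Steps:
$p{\left(r,R \right)} = 16$ ($p{\left(r,R \right)} = 4^{2} = 16$)
$M = - \frac{25}{16}$ ($M = \frac{\left(-5\right) 5}{16} = \left(-25\right) \frac{1}{16} = - \frac{25}{16} \approx -1.5625$)
$l{\left(V \right)} = - \frac{16}{25}$ ($l{\left(V \right)} = \frac{1}{- \frac{25}{16}} = - \frac{16}{25}$)
$l^{2}{\left(\frac{-1 - 1}{-3 - 5} \right)} = \left(- \frac{16}{25}\right)^{2} = \frac{256}{625}$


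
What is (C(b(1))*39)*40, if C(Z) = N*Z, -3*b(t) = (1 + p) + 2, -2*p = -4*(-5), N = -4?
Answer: -14560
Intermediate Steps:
p = -10 (p = -(-2)*(-5) = -1/2*20 = -10)
b(t) = 7/3 (b(t) = -((1 - 10) + 2)/3 = -(-9 + 2)/3 = -1/3*(-7) = 7/3)
C(Z) = -4*Z
(C(b(1))*39)*40 = (-4*7/3*39)*40 = -28/3*39*40 = -364*40 = -14560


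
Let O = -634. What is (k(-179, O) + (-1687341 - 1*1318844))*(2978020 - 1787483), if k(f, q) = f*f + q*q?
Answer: -3062284984956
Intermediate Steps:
k(f, q) = f² + q²
(k(-179, O) + (-1687341 - 1*1318844))*(2978020 - 1787483) = (((-179)² + (-634)²) + (-1687341 - 1*1318844))*(2978020 - 1787483) = ((32041 + 401956) + (-1687341 - 1318844))*1190537 = (433997 - 3006185)*1190537 = -2572188*1190537 = -3062284984956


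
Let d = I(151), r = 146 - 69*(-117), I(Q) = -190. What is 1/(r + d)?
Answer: 1/8029 ≈ 0.00012455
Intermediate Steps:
r = 8219 (r = 146 + 8073 = 8219)
d = -190
1/(r + d) = 1/(8219 - 190) = 1/8029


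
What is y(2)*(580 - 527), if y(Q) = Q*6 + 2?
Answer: 742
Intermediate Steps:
y(Q) = 2 + 6*Q (y(Q) = 6*Q + 2 = 2 + 6*Q)
y(2)*(580 - 527) = (2 + 6*2)*(580 - 527) = (2 + 12)*53 = 14*53 = 742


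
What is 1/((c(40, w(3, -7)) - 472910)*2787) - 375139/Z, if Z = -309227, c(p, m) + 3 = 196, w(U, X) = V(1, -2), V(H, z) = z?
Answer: 494231481572554/407394908148333 ≈ 1.2132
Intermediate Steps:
w(U, X) = -2
c(p, m) = 193 (c(p, m) = -3 + 196 = 193)
1/((c(40, w(3, -7)) - 472910)*2787) - 375139/Z = 1/((193 - 472910)*2787) - 375139/(-309227) = (1/2787)/(-472717) - 375139*(-1/309227) = -1/472717*1/2787 + 375139/309227 = -1/1317462279 + 375139/309227 = 494231481572554/407394908148333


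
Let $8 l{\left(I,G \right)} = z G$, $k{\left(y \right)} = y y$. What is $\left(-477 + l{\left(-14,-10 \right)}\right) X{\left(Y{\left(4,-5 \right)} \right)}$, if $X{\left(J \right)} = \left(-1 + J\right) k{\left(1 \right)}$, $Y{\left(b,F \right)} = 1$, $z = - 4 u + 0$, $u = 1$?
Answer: $0$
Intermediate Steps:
$k{\left(y \right)} = y^{2}$
$z = -4$ ($z = \left(-4\right) 1 + 0 = -4 + 0 = -4$)
$l{\left(I,G \right)} = - \frac{G}{2}$ ($l{\left(I,G \right)} = \frac{\left(-4\right) G}{8} = - \frac{G}{2}$)
$X{\left(J \right)} = -1 + J$ ($X{\left(J \right)} = \left(-1 + J\right) 1^{2} = \left(-1 + J\right) 1 = -1 + J$)
$\left(-477 + l{\left(-14,-10 \right)}\right) X{\left(Y{\left(4,-5 \right)} \right)} = \left(-477 - -5\right) \left(-1 + 1\right) = \left(-477 + 5\right) 0 = \left(-472\right) 0 = 0$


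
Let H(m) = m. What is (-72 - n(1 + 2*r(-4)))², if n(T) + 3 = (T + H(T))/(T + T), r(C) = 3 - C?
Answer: 4900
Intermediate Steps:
n(T) = -2 (n(T) = -3 + (T + T)/(T + T) = -3 + (2*T)/((2*T)) = -3 + (2*T)*(1/(2*T)) = -3 + 1 = -2)
(-72 - n(1 + 2*r(-4)))² = (-72 - 1*(-2))² = (-72 + 2)² = (-70)² = 4900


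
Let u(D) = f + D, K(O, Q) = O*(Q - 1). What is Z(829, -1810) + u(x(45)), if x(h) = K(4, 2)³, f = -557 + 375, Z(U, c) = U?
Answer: 711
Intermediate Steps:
K(O, Q) = O*(-1 + Q)
f = -182
x(h) = 64 (x(h) = (4*(-1 + 2))³ = (4*1)³ = 4³ = 64)
u(D) = -182 + D
Z(829, -1810) + u(x(45)) = 829 + (-182 + 64) = 829 - 118 = 711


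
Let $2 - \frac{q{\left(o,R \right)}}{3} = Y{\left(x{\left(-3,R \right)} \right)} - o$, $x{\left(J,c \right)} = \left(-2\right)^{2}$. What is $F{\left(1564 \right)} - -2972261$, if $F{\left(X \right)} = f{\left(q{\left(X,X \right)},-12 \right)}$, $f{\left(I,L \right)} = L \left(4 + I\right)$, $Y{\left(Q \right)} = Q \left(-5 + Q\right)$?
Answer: $2915693$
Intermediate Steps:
$x{\left(J,c \right)} = 4$
$q{\left(o,R \right)} = 18 + 3 o$ ($q{\left(o,R \right)} = 6 - 3 \left(4 \left(-5 + 4\right) - o\right) = 6 - 3 \left(4 \left(-1\right) - o\right) = 6 - 3 \left(-4 - o\right) = 6 + \left(12 + 3 o\right) = 18 + 3 o$)
$F{\left(X \right)} = -264 - 36 X$ ($F{\left(X \right)} = - 12 \left(4 + \left(18 + 3 X\right)\right) = - 12 \left(22 + 3 X\right) = -264 - 36 X$)
$F{\left(1564 \right)} - -2972261 = \left(-264 - 56304\right) - -2972261 = \left(-264 - 56304\right) + 2972261 = -56568 + 2972261 = 2915693$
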